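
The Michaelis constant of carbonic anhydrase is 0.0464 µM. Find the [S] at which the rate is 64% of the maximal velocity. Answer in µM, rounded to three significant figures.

v/Vmax = [S]/(Km+[S]) = 0.64, so [S] = Km·0.64/(1 − 0.64) = 0.0464 × 1.778.
[S] = 0.0825 µM.

0.0825 µM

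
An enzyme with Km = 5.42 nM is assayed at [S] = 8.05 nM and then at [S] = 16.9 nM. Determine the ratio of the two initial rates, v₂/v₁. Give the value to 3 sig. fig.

Since Vmax cancels, v₂/v₁ = [S]₂(Km+[S]₁) / [S]₁(Km+[S]₂).
= 16.9×(5.42+8.05) / (8.05×(5.42+16.9)) = 227.6/179.7 = 1.27.

1.27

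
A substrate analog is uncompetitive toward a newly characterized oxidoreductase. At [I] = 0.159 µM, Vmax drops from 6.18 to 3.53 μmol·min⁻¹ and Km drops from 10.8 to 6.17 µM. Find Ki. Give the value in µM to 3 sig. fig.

0.212 µM

Uncompetitive: Vmax,app = Vmax/α (and Km,app = Km/α) with α = 1 + [I]/Ki.
α = Vmax/Vmax,app = 6.18/3.53 = 1.751.
Ki = [I]/(α − 1) = 0.159/0.7507 = 0.212 µM.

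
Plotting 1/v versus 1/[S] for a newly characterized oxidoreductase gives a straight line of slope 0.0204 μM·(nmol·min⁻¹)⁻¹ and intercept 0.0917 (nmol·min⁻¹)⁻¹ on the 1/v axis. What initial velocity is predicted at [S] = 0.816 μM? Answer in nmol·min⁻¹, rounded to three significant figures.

8.57 nmol·min⁻¹

The y-intercept is 1/Vmax, so Vmax = 1/0.0917 = 10.9 nmol·min⁻¹.
The slope is Km/Vmax, so Km = 0.0204 × 10.9 = 0.222 μM.
Then v = 10.9 × 0.816/(0.222 + 0.816) = 8.57 nmol·min⁻¹.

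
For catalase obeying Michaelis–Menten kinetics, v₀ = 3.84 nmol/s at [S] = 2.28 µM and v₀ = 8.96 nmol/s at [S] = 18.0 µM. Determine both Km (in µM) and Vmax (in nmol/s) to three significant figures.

In reciprocal form, 1/v = (Km/Vmax)·(1/[S]) + 1/Vmax. The two points give (1/[S], 1/v) = (0.4386, 0.2604) and (0.05556, 0.1116).
Slope = (0.2604 − 0.1116)/(0.4386 − 0.05556) = 0.3885; intercept = 0.2604 − 0.3885×0.4386 = 0.09002.
Vmax = 1/intercept = 11.1 nmol/s; Km = slope × Vmax = 0.3885 × 11.1 = 4.32 µM.

Km = 4.32 µM; Vmax = 11.1 nmol/s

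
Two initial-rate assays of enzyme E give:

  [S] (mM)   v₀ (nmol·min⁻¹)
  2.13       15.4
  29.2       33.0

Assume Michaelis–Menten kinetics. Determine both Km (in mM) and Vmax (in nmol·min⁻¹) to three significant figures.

Km = 2.89 mM; Vmax = 36.3 nmol·min⁻¹

In reciprocal form, 1/v = (Km/Vmax)·(1/[S]) + 1/Vmax. The two points give (1/[S], 1/v) = (0.4695, 0.06494) and (0.03425, 0.03030).
Slope = (0.06494 − 0.03030)/(0.4695 − 0.03425) = 0.07957; intercept = 0.06494 − 0.07957×0.4695 = 0.02758.
Vmax = 1/intercept = 36.3 nmol·min⁻¹; Km = slope × Vmax = 0.07957 × 36.3 = 2.89 mM.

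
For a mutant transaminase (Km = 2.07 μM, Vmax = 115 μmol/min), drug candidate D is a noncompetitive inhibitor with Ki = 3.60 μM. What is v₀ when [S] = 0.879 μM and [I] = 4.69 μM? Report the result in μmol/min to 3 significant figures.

α = 1 + [I]/Ki = 1 + 4.69/3.60 = 2.303.
For a noncompetitive inhibitor, Vmax is reduced to Vmax/α while Km is unchanged: Km,app = 2.07 μM, Vmax,app = 49.9 μmol/min.
v = Vmax,app·[S]/(Km,app + [S]) = 49.9 × 0.879/(2.07 + 0.879) = 14.9 μmol/min.

14.9 μmol/min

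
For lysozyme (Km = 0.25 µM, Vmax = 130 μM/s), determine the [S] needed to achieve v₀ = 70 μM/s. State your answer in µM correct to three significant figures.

0.292 µM

Rearranging v = Vmax[S]/(Km+[S]) gives [S] = Km·v/(Vmax − v).
[S] = 0.25 × 70 / (130 − 70) = 17.50/60.00 = 0.292 µM.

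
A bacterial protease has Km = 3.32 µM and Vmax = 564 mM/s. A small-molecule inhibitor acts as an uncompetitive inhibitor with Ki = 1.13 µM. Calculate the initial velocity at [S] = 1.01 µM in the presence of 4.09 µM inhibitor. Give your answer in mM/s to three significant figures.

71.3 mM/s

With α = 1 + [I]/Ki = 1 + 4.09/1.13 = 4.619, the uncompetitive rate law is v = (Vmax/α)·[S] / (Km/α + [S]).
v = (564/4.619)×1.01 / (3.32/4.619 + 1.01) = 123.3/1.729 = 71.3 mM/s.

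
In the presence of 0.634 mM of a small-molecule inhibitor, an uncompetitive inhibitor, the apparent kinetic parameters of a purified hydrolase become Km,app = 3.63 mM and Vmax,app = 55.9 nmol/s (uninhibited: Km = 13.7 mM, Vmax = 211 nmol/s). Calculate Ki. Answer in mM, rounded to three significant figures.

Uncompetitive: Vmax,app = Vmax/α (and Km,app = Km/α) with α = 1 + [I]/Ki.
α = Vmax/Vmax,app = 211/55.9 = 3.775.
Since α = 1 + [I]/Ki, [I]/Ki = 3.775 − 1 = 2.775 and Ki = 0.634/2.775 = 0.229 mM.

0.229 mM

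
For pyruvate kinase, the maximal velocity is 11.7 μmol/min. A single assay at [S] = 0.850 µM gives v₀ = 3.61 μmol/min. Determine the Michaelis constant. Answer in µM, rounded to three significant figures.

v/Vmax = 3.61/11.7 = 0.3085 = [S]/(Km+[S]).
So Km + [S] = [S]/0.3085 = 2.755 µM, giving Km = 2.755 − 0.850 = 1.90 µM.

1.90 µM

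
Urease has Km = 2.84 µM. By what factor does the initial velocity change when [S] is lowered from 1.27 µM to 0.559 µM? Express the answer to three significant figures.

Since Vmax cancels, v₂/v₁ = [S]₂(Km+[S]₁) / [S]₁(Km+[S]₂).
= 0.559×(2.84+1.27) / (1.27×(2.84+0.559)) = 2.297/4.317 = 0.532.

0.532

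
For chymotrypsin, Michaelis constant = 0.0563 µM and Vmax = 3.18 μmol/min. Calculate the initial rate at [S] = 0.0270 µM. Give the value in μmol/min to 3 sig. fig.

1.03 μmol/min

v = Vmax·[S]/(Km + [S]) = 3.18 × 0.0270 / (0.0563 + 0.0270)
  = 0.08586 / 0.08330 = 1.03 μmol/min.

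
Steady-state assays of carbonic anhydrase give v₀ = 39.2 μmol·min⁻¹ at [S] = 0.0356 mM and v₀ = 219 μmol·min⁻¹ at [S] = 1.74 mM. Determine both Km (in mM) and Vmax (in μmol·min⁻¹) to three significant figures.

In reciprocal form, 1/v = (Km/Vmax)·(1/[S]) + 1/Vmax. The two points give (1/[S], 1/v) = (28.09, 0.02551) and (0.5747, 0.004566).
Slope = (0.02551 − 0.004566)/(28.09 − 0.5747) = 0.0007612; intercept = 0.02551 − 0.0007612×28.09 = 0.004129.
Vmax = 1/intercept = 242 μmol·min⁻¹; Km = slope × Vmax = 0.0007612 × 242 = 0.184 mM.

Km = 0.184 mM; Vmax = 242 μmol·min⁻¹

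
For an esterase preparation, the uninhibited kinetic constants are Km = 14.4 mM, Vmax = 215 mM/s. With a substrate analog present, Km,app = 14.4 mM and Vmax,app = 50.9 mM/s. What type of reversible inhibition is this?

noncompetitive

Vmax decreases (215 → 50.9 mM/s) while Km is unchanged — pure noncompetitive inhibition.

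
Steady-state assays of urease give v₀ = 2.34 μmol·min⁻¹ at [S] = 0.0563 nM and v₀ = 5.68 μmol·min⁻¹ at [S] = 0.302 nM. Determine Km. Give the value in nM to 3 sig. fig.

0.147 nM

In reciprocal form, 1/v = (Km/Vmax)·(1/[S]) + 1/Vmax. The two points give (1/[S], 1/v) = (17.76, 0.4274) and (3.311, 0.1761).
Slope = (0.4274 − 0.1761)/(17.76 − 3.311) = 0.01739; intercept = 0.4274 − 0.01739×17.76 = 0.1185.
Vmax = 1/intercept = 8.44 μmol·min⁻¹; Km = slope × Vmax = 0.01739 × 8.44 = 0.147 nM.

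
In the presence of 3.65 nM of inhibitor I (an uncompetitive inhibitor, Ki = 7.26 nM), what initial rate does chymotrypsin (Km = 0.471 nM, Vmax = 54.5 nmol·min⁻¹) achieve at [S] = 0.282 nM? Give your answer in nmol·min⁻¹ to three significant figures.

17.2 nmol·min⁻¹

α = 1 + [I]/Ki = 1 + 3.65/7.26 = 1.503.
For an uncompetitive inhibitor, both parameters are divided by α, giving Vmax/α and Km/α: Km,app = 0.313 nM, Vmax,app = 36.3 nmol·min⁻¹.
v = Vmax,app·[S]/(Km,app + [S]) = 36.3 × 0.282/(0.313 + 0.282) = 17.2 nmol·min⁻¹.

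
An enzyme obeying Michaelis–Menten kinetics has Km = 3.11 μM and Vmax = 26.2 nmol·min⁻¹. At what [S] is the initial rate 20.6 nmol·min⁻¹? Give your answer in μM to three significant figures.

11.4 μM

Rearranging v = Vmax[S]/(Km+[S]) gives [S] = Km·v/(Vmax − v).
[S] = 3.11 × 20.6 / (26.2 − 20.6) = 64.07/5.600 = 11.4 μM.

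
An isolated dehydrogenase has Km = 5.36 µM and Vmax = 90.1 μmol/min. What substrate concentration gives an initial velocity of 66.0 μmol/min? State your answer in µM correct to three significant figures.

Rearranging v = Vmax[S]/(Km+[S]) gives [S] = Km·v/(Vmax − v).
[S] = 5.36 × 66.0 / (90.1 − 66.0) = 353.8/24.10 = 14.7 µM.

14.7 µM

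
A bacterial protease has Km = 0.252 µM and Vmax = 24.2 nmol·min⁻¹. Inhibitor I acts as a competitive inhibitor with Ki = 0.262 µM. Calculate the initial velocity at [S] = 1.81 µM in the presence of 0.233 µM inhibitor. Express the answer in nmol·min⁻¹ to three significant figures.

19.2 nmol·min⁻¹

α = 1 + [I]/Ki = 1 + 0.233/0.262 = 1.889.
For a competitive inhibitor, Vmax is unchanged and the apparent Km becomes α·Km: Km,app = 0.476 µM, Vmax,app = 24.2 nmol·min⁻¹.
v = Vmax,app·[S]/(Km,app + [S]) = 24.2 × 1.81/(0.476 + 1.81) = 19.2 nmol·min⁻¹.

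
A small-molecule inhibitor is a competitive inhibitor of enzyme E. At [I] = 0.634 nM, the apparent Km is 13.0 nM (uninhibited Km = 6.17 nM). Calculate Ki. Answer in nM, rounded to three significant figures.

0.573 nM

Competitive: Km,app = α·Km with α = 1 + [I]/Ki.
α = Km,app/Km = 13.0/6.17 = 2.107.
Since α = 1 + [I]/Ki, [I]/Ki = 2.107 − 1 = 1.107 and Ki = 0.634/1.107 = 0.573 nM.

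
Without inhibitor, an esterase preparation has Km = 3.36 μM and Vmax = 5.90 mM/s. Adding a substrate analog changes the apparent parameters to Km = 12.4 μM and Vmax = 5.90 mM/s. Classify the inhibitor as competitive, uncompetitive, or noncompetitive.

Km increases (3.36 → 12.4 μM) while Vmax is unchanged — the hallmark of competitive inhibition.

competitive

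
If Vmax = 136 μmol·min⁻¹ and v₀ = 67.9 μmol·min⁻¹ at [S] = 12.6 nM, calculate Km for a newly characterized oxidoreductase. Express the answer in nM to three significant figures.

12.6 nM

From v = Vmax[S]/(Km+[S]), Km = [S](Vmax − v)/v.
Km = 12.6 × (136 − 67.9) / 67.9 = 858.1/67.9 = 12.6 nM.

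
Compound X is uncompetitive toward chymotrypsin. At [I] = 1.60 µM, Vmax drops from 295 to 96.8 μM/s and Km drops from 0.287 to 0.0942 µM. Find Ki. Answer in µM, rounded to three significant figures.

Uncompetitive: Vmax,app = Vmax/α (and Km,app = Km/α) with α = 1 + [I]/Ki.
α = Vmax/Vmax,app = 295/96.8 = 3.048.
Since α = 1 + [I]/Ki, [I]/Ki = 3.048 − 1 = 2.048 and Ki = 1.60/2.048 = 0.781 µM.

0.781 µM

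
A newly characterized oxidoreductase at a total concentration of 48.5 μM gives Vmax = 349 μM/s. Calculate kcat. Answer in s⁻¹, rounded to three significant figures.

7.20 s⁻¹

kcat = Vmax/[E]total = 349 μM/s / 48.5 μM = 7.20 s⁻¹.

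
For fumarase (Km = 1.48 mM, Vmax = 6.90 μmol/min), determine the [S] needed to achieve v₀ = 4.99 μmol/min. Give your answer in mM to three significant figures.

Rearranging v = Vmax[S]/(Km+[S]) gives [S] = Km·v/(Vmax − v).
[S] = 1.48 × 4.99 / (6.90 − 4.99) = 7.385/1.910 = 3.87 mM.

3.87 mM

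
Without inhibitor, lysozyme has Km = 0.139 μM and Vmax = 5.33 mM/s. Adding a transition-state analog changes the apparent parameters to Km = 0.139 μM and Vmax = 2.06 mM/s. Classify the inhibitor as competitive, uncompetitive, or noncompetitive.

noncompetitive

Vmax decreases (5.33 → 2.06 mM/s) while Km is unchanged — pure noncompetitive inhibition.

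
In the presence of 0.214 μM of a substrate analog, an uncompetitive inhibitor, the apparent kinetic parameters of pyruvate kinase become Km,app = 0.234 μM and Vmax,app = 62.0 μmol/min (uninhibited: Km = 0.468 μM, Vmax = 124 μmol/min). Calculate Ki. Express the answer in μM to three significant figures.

0.214 μM

Uncompetitive: Vmax,app = Vmax/α (and Km,app = Km/α) with α = 1 + [I]/Ki.
α = Vmax/Vmax,app = 124/62.0 = 2.000.
Ki = [I]/(α − 1) = 0.214/1.000 = 0.214 μM.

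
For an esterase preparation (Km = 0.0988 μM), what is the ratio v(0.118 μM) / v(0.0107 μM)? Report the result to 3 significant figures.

5.57

The fractional saturations are [S]/(Km+[S]) = 0.0107/0.1095 = 0.09772 and 0.118/0.2168 = 0.5443.
v₂/v₁ is just their ratio: 0.5443/0.09772 = 5.57.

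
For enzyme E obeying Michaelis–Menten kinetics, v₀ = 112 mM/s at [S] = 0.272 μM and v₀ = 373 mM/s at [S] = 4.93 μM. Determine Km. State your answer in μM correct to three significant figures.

0.777 μM

From v = Vmax[S]/(Km+[S]), each point gives Vmax = v(Km+[S])/[S].
Equating: 112(Km+0.272)/0.272 = 373(Km+4.93)/4.93.
411.8·Km + 112 = 75.66·Km + 373, so (411.8 − 75.66)·Km = 373 − 112.
Km = 261.0/336.1 = 0.777 μM; then Vmax = 112(0.777+0.272)/0.272 = 432 mM/s.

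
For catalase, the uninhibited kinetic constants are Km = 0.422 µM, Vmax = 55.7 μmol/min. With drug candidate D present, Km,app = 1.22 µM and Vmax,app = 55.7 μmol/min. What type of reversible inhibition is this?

competitive

Km increases (0.422 → 1.22 µM) while Vmax is unchanged — the hallmark of competitive inhibition.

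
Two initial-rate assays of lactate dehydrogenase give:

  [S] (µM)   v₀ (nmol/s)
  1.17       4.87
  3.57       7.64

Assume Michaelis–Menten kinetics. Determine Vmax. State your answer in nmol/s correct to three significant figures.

In reciprocal form, 1/v = (Km/Vmax)·(1/[S]) + 1/Vmax. The two points give (1/[S], 1/v) = (0.8547, 0.2053) and (0.2801, 0.1309).
Slope = (0.2053 − 0.1309)/(0.8547 − 0.2801) = 0.1296; intercept = 0.2053 − 0.1296×0.8547 = 0.09460.
Vmax = 1/intercept = 10.6 nmol/s; Km = slope × Vmax = 0.1296 × 10.6 = 1.37 µM.

10.6 nmol/s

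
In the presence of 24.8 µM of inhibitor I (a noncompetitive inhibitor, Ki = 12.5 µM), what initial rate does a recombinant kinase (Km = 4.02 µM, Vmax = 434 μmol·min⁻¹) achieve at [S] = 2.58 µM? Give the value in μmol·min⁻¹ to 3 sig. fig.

α = 1 + [I]/Ki = 1 + 24.8/12.5 = 2.984.
For a noncompetitive inhibitor, Vmax is reduced to Vmax/α while Km is unchanged: Km,app = 4.02 µM, Vmax,app = 145 μmol·min⁻¹.
v = Vmax,app·[S]/(Km,app + [S]) = 145 × 2.58/(4.02 + 2.58) = 56.9 μmol·min⁻¹.

56.9 μmol·min⁻¹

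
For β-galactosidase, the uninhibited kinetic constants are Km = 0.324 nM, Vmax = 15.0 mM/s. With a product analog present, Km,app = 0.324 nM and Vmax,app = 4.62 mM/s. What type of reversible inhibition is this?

Vmax decreases (15.0 → 4.62 mM/s) while Km is unchanged — pure noncompetitive inhibition.

noncompetitive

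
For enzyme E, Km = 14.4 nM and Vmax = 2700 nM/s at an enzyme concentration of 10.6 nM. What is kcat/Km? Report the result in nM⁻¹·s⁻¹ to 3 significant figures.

17.7 nM⁻¹·s⁻¹

kcat = Vmax/[E]total = 2700/10.6 = 255 s⁻¹.
kcat/Km = 255/14.4 = 17.7 nM⁻¹·s⁻¹.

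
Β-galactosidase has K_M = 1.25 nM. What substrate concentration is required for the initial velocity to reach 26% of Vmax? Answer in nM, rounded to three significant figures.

v/Vmax = [S]/(Km+[S]) = 0.26, so [S] = Km·0.26/(1 − 0.26) = 1.25 × 0.3514.
[S] = 0.439 nM.

0.439 nM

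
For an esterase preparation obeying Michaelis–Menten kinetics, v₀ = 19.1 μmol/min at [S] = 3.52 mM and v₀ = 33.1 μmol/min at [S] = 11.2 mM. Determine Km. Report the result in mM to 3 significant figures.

In reciprocal form, 1/v = (Km/Vmax)·(1/[S]) + 1/Vmax. The two points give (1/[S], 1/v) = (0.2841, 0.05236) and (0.08929, 0.03021).
Slope = (0.05236 − 0.03021)/(0.2841 − 0.08929) = 0.1137; intercept = 0.05236 − 0.1137×0.2841 = 0.02006.
Vmax = 1/intercept = 49.8 μmol/min; Km = slope × Vmax = 0.1137 × 49.8 = 5.67 mM.

5.67 mM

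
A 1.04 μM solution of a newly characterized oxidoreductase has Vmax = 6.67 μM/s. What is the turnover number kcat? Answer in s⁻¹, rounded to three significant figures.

6.41 s⁻¹

kcat = Vmax/[E]total = 6.67 μM/s / 1.04 μM = 6.41 s⁻¹.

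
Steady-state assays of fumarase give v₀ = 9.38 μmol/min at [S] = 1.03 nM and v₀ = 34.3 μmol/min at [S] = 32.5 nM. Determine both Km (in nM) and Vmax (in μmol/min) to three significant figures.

From v = Vmax[S]/(Km+[S]), each point gives Vmax = v(Km+[S])/[S].
Equating: 9.38(Km+1.03)/1.03 = 34.3(Km+32.5)/32.5.
9.107·Km + 9.38 = 1.055·Km + 34.3, so (9.107 − 1.055)·Km = 34.3 − 9.38.
Km = 24.92/8.051 = 3.10 nM; then Vmax = 9.38(3.10+1.03)/1.03 = 37.6 μmol/min.

Km = 3.10 nM; Vmax = 37.6 μmol/min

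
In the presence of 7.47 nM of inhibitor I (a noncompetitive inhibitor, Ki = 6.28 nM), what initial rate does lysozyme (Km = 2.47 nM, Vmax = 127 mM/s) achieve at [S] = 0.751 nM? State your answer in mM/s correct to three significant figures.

With α = 1 + [I]/Ki = 1 + 7.47/6.28 = 2.189, the noncompetitive rate law is v = (Vmax/α)·[S] / (Km + [S]).
v = (127/2.189)×0.751 / (2.47 + 0.751) = 43.56/3.221 = 13.5 mM/s.

13.5 mM/s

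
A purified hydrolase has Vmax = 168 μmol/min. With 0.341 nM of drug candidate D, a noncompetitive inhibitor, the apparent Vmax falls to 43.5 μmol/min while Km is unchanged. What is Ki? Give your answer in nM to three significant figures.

Noncompetitive: Vmax,app = Vmax/α with α = 1 + [I]/Ki.
α = Vmax/Vmax,app = 168/43.5 = 3.862.
Ki = [I]/(α − 1) = 0.341/2.862 = 0.119 nM.

0.119 nM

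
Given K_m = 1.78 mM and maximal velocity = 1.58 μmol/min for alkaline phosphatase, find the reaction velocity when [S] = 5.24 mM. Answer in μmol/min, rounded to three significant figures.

[S]/(Km+[S]) = 5.24/7.020 = 0.7464, the fractional saturation.
v = 0.7464 × Vmax = 0.7464 × 1.58 = 1.18 μmol/min.

1.18 μmol/min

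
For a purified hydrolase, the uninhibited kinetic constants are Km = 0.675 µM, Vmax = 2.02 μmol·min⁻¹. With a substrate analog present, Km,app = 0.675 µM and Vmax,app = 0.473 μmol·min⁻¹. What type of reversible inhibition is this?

noncompetitive

Vmax decreases (2.02 → 0.473 μmol·min⁻¹) while Km is unchanged — pure noncompetitive inhibition.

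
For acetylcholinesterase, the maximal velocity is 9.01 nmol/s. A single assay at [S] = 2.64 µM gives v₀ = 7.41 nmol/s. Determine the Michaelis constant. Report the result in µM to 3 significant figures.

0.570 µM

From v = Vmax[S]/(Km+[S]), Km = [S](Vmax − v)/v.
Km = 2.64 × (9.01 − 7.41) / 7.41 = 4.224/7.41 = 0.570 µM.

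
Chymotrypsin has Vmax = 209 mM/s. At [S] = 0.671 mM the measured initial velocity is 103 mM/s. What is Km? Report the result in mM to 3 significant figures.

From v = Vmax[S]/(Km+[S]), Km = [S](Vmax − v)/v.
Km = 0.671 × (209 − 103) / 103 = 71.13/103 = 0.691 mM.

0.691 mM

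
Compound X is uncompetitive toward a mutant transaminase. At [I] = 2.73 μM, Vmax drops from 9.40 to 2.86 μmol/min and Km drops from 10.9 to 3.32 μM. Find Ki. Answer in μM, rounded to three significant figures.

1.19 μM

Uncompetitive: Vmax,app = Vmax/α (and Km,app = Km/α) with α = 1 + [I]/Ki.
α = Vmax/Vmax,app = 9.40/2.86 = 3.287.
Ki = [I]/(α − 1) = 2.73/2.287 = 1.19 μM.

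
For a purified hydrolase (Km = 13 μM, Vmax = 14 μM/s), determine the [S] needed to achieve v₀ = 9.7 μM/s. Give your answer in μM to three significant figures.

Rearranging v = Vmax[S]/(Km+[S]) gives [S] = Km·v/(Vmax − v).
[S] = 13 × 9.7 / (14 − 9.7) = 126.1/4.300 = 29.3 μM.

29.3 μM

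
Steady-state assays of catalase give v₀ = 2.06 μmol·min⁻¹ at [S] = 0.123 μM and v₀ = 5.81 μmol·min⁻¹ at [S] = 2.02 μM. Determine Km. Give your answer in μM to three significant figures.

0.270 μM

In reciprocal form, 1/v = (Km/Vmax)·(1/[S]) + 1/Vmax. The two points give (1/[S], 1/v) = (8.130, 0.4854) and (0.4950, 0.1721).
Slope = (0.4854 − 0.1721)/(8.130 − 0.4950) = 0.04104; intercept = 0.4854 − 0.04104×8.130 = 0.1518.
Vmax = 1/intercept = 6.59 μmol·min⁻¹; Km = slope × Vmax = 0.04104 × 6.59 = 0.270 μM.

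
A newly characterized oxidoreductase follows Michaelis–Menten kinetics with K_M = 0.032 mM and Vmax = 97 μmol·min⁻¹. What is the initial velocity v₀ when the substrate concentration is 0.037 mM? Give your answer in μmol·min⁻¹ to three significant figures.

[S]/(Km+[S]) = 0.037/0.06900 = 0.5362, the fractional saturation.
v = 0.5362 × Vmax = 0.5362 × 97 = 52.0 μmol·min⁻¹.

52.0 μmol·min⁻¹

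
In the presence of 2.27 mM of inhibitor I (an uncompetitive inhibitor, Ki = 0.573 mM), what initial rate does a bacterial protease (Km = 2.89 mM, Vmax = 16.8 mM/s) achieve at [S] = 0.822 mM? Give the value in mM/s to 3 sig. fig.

1.98 mM/s

α = 1 + [I]/Ki = 1 + 2.27/0.573 = 4.962.
For an uncompetitive inhibitor, both parameters are divided by α, giving Vmax/α and Km/α: Km,app = 0.582 mM, Vmax,app = 3.39 mM/s.
v = Vmax,app·[S]/(Km,app + [S]) = 3.39 × 0.822/(0.582 + 0.822) = 1.98 mM/s.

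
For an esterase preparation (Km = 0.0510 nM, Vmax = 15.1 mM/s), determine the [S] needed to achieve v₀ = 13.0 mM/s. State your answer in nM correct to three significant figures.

0.316 nM

The required fractional saturation is v/Vmax = 13.0/15.1 = 0.8609.
Then [S]/(Km+[S]) = 0.8609 ⇒ [S] = 0.0510 × 0.8609/(1 − 0.8609) = 0.316 nM.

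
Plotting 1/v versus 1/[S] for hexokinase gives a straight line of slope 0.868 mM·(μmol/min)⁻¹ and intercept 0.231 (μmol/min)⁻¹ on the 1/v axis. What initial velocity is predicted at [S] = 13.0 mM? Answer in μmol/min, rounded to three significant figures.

The y-intercept is 1/Vmax, so Vmax = 1/0.231 = 4.33 μmol/min.
The slope is Km/Vmax, so Km = 0.868 × 4.33 = 3.76 mM.
Then v = 4.33 × 13.0/(3.76 + 13.0) = 3.36 μmol/min.

3.36 μmol/min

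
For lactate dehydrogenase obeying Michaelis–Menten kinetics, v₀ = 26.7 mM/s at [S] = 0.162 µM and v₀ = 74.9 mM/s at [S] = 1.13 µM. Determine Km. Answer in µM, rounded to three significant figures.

0.489 µM

From v = Vmax[S]/(Km+[S]), each point gives Vmax = v(Km+[S])/[S].
Equating: 26.7(Km+0.162)/0.162 = 74.9(Km+1.13)/1.13.
164.8·Km + 26.7 = 66.28·Km + 74.9, so (164.8 − 66.28)·Km = 74.9 − 26.7.
Km = 48.20/98.53 = 0.489 µM; then Vmax = 26.7(0.489+0.162)/0.162 = 107 mM/s.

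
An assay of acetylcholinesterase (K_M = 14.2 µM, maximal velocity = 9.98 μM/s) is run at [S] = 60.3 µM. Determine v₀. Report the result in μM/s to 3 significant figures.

8.08 μM/s

[S]/(Km+[S]) = 60.3/74.50 = 0.8094, the fractional saturation.
v = 0.8094 × Vmax = 0.8094 × 9.98 = 8.08 μM/s.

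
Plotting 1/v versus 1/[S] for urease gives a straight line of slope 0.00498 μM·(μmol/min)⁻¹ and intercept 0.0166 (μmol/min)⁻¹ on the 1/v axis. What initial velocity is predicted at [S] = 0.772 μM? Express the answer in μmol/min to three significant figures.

43.4 μmol/min

The y-intercept is 1/Vmax, so Vmax = 1/0.0166 = 60.2 μmol/min.
The slope is Km/Vmax, so Km = 0.00498 × 60.2 = 0.300 μM.
Then v = 60.2 × 0.772/(0.300 + 0.772) = 43.4 μmol/min.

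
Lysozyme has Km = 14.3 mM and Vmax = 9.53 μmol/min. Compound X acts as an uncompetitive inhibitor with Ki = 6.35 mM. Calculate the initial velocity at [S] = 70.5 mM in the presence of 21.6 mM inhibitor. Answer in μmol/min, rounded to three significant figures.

2.07 μmol/min

α = 1 + [I]/Ki = 1 + 21.6/6.35 = 4.402.
For an uncompetitive inhibitor, both parameters are divided by α, giving Vmax/α and Km/α: Km,app = 3.25 mM, Vmax,app = 2.17 μmol/min.
v = Vmax,app·[S]/(Km,app + [S]) = 2.17 × 70.5/(3.25 + 70.5) = 2.07 μmol/min.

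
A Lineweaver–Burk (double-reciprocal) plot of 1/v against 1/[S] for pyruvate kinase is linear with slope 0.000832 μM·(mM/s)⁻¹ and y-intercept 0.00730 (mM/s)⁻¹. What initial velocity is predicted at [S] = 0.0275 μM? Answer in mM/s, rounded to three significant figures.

The y-intercept is 1/Vmax, so Vmax = 1/0.00730 = 137 mM/s.
The slope is Km/Vmax, so Km = 0.000832 × 137 = 0.114 μM.
Then v = 137 × 0.0275/(0.114 + 0.0275) = 26.6 mM/s.

26.6 mM/s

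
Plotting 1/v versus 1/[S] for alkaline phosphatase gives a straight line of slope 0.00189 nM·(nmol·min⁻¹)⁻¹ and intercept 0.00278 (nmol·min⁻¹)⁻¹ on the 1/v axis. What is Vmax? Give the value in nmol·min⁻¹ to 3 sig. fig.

360 nmol·min⁻¹

The y-intercept of a Lineweaver–Burk plot equals 1/Vmax, so Vmax = 1/0.00278 = 360 nmol·min⁻¹.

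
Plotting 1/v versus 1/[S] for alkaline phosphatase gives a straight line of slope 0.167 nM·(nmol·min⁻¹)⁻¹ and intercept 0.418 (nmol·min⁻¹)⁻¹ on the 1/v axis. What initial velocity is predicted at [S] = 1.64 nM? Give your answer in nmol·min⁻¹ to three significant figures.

1.92 nmol·min⁻¹

The y-intercept is 1/Vmax, so Vmax = 1/0.418 = 2.39 nmol·min⁻¹.
The slope is Km/Vmax, so Km = 0.167 × 2.39 = 0.400 nM.
Then v = 2.39 × 1.64/(0.400 + 1.64) = 1.92 nmol·min⁻¹.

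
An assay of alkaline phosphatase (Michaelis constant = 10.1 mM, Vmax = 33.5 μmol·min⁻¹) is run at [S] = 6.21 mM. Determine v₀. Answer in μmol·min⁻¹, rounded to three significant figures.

12.8 μmol·min⁻¹

v = Vmax·[S]/(Km + [S]) = 33.5 × 6.21 / (10.1 + 6.21)
  = 208.0 / 16.31 = 12.8 μmol·min⁻¹.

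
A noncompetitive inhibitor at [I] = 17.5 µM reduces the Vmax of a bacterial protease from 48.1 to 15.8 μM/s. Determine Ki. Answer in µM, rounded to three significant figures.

8.56 µM

Noncompetitive: Vmax,app = Vmax/α with α = 1 + [I]/Ki.
α = Vmax/Vmax,app = 48.1/15.8 = 3.044.
Since α = 1 + [I]/Ki, [I]/Ki = 3.044 − 1 = 2.044 and Ki = 17.5/2.044 = 8.56 µM.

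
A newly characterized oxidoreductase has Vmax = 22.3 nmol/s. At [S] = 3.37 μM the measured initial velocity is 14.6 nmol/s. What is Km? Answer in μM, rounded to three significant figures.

1.78 μM

v/Vmax = 14.6/22.3 = 0.6547 = [S]/(Km+[S]).
So Km + [S] = [S]/0.6547 = 5.147 μM, giving Km = 5.147 − 3.37 = 1.78 μM.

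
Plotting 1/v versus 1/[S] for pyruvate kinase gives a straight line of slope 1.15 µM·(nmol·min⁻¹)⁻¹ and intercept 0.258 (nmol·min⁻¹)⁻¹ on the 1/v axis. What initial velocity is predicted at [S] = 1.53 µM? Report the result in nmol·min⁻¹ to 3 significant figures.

The y-intercept is 1/Vmax, so Vmax = 1/0.258 = 3.88 nmol·min⁻¹.
The slope is Km/Vmax, so Km = 1.15 × 3.88 = 4.46 µM.
Then v = 3.88 × 1.53/(4.46 + 1.53) = 0.990 nmol·min⁻¹.

0.990 nmol·min⁻¹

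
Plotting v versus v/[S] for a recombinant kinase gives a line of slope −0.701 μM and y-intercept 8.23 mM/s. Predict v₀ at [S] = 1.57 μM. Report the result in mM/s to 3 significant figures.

5.69 mM/s

In the Eadie–Hofstee form v = Vmax − Km·(v/[S]), the slope is −Km and the intercept is Vmax, so Km = 0.701 μM and Vmax = 8.23 mM/s.
v = 8.23 × 1.57/(0.701 + 1.57) = 5.69 mM/s.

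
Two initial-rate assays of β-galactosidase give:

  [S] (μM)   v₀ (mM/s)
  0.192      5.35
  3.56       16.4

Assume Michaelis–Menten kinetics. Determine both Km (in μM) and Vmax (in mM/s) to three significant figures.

In reciprocal form, 1/v = (Km/Vmax)·(1/[S]) + 1/Vmax. The two points give (1/[S], 1/v) = (5.208, 0.1869) and (0.2809, 0.06098).
Slope = (0.1869 − 0.06098)/(5.208 − 0.2809) = 0.02556; intercept = 0.1869 − 0.02556×5.208 = 0.05380.
Vmax = 1/intercept = 18.6 mM/s; Km = slope × Vmax = 0.02556 × 18.6 = 0.475 μM.

Km = 0.475 μM; Vmax = 18.6 mM/s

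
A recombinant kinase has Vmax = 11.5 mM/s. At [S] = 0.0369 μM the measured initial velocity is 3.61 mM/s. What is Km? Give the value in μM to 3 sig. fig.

0.0806 μM

From v = Vmax[S]/(Km+[S]), Km = [S](Vmax − v)/v.
Km = 0.0369 × (11.5 − 3.61) / 3.61 = 0.2911/3.61 = 0.0806 μM.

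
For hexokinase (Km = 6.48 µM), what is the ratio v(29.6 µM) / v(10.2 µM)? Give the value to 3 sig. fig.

1.34

The fractional saturations are [S]/(Km+[S]) = 10.2/16.68 = 0.6115 and 29.6/36.08 = 0.8204.
v₂/v₁ is just their ratio: 0.8204/0.6115 = 1.34.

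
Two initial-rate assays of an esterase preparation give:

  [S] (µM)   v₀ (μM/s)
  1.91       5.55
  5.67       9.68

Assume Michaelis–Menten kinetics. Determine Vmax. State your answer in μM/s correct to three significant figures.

15.6 μM/s

In reciprocal form, 1/v = (Km/Vmax)·(1/[S]) + 1/Vmax. The two points give (1/[S], 1/v) = (0.5236, 0.1802) and (0.1764, 0.1033).
Slope = (0.1802 − 0.1033)/(0.5236 − 0.1764) = 0.2214; intercept = 0.1802 − 0.2214×0.5236 = 0.06426.
Vmax = 1/intercept = 15.6 μM/s; Km = slope × Vmax = 0.2214 × 15.6 = 3.45 µM.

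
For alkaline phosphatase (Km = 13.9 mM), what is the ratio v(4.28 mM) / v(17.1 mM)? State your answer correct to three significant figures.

0.427

Since Vmax cancels, v₂/v₁ = [S]₂(Km+[S]₁) / [S]₁(Km+[S]₂).
= 4.28×(13.9+17.1) / (17.1×(13.9+4.28)) = 132.7/310.9 = 0.427.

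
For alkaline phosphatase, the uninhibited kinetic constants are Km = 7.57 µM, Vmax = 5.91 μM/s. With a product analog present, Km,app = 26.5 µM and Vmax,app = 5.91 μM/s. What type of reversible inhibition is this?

competitive

Km increases (7.57 → 26.5 µM) while Vmax is unchanged — the hallmark of competitive inhibition.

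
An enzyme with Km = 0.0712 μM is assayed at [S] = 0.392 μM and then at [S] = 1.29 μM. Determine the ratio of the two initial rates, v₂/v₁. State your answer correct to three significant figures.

1.12

Since Vmax cancels, v₂/v₁ = [S]₂(Km+[S]₁) / [S]₁(Km+[S]₂).
= 1.29×(0.0712+0.392) / (0.392×(0.0712+1.29)) = 0.5975/0.5336 = 1.12.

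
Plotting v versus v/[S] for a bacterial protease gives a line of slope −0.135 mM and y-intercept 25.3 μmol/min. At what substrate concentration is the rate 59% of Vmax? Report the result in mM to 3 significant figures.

The Eadie–Hofstee slope gives Km = 0.135 mM (slope = −Km).
v/Vmax = [S]/(Km+[S]) = 0.59 ⇒ [S] = Km·0.59/(1−0.59) = 0.135 × 1.439 = 0.194 mM.

0.194 mM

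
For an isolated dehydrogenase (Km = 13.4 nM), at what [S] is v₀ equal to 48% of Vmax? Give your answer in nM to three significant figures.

12.4 nM

v/Vmax = [S]/(Km+[S]) = 0.48, so [S] = Km·0.48/(1 − 0.48) = 13.4 × 0.9231.
[S] = 12.4 nM.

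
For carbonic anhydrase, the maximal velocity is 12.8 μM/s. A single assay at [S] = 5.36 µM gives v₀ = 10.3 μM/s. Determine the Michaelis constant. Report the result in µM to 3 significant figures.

From v = Vmax[S]/(Km+[S]), Km = [S](Vmax − v)/v.
Km = 5.36 × (12.8 − 10.3) / 10.3 = 13.40/10.3 = 1.30 µM.

1.30 µM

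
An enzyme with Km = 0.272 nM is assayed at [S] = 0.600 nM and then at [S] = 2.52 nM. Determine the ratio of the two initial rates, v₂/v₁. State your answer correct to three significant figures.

Since Vmax cancels, v₂/v₁ = [S]₂(Km+[S]₁) / [S]₁(Km+[S]₂).
= 2.52×(0.272+0.600) / (0.600×(0.272+2.52)) = 2.197/1.675 = 1.31.

1.31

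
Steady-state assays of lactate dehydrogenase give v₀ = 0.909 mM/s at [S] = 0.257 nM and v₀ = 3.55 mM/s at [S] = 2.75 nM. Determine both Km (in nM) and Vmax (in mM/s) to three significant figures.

Km = 1.18 nM; Vmax = 5.07 mM/s

In reciprocal form, 1/v = (Km/Vmax)·(1/[S]) + 1/Vmax. The two points give (1/[S], 1/v) = (3.891, 1.100) and (0.3636, 0.2817).
Slope = (1.100 − 0.2817)/(3.891 − 0.3636) = 0.2320; intercept = 1.100 − 0.2320×3.891 = 0.1973.
Vmax = 1/intercept = 5.07 mM/s; Km = slope × Vmax = 0.2320 × 5.07 = 1.18 nM.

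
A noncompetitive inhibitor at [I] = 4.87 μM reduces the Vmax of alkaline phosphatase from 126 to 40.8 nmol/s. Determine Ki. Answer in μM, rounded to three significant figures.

2.33 μM

Noncompetitive: Vmax,app = Vmax/α with α = 1 + [I]/Ki.
α = Vmax/Vmax,app = 126/40.8 = 3.088.
Since α = 1 + [I]/Ki, [I]/Ki = 3.088 − 1 = 2.088 and Ki = 4.87/2.088 = 2.33 μM.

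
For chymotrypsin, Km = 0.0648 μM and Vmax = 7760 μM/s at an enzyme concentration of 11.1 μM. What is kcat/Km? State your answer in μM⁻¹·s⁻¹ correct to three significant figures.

10800 μM⁻¹·s⁻¹

kcat = Vmax/[E]total = 7760/11.1 = 699 s⁻¹.
kcat/Km = 699/0.0648 = 10800 μM⁻¹·s⁻¹.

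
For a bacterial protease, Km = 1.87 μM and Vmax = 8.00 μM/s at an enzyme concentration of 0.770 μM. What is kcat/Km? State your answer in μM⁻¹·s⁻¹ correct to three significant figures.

kcat = Vmax/[E]total = 8.00/0.770 = 10.4 s⁻¹.
kcat/Km = 10.4/1.87 = 5.56 μM⁻¹·s⁻¹.

5.56 μM⁻¹·s⁻¹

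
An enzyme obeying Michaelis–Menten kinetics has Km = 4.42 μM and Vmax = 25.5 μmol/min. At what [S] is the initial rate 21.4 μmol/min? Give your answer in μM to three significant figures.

23.1 μM

The required fractional saturation is v/Vmax = 21.4/25.5 = 0.8392.
Then [S]/(Km+[S]) = 0.8392 ⇒ [S] = 4.42 × 0.8392/(1 − 0.8392) = 23.1 μM.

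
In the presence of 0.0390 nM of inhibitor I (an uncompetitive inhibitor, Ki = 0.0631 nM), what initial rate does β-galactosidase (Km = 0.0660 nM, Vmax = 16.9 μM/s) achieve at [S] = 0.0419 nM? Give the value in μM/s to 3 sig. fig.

α = 1 + [I]/Ki = 1 + 0.0390/0.0631 = 1.618.
For an uncompetitive inhibitor, both parameters are divided by α, giving Vmax/α and Km/α: Km,app = 0.0408 nM, Vmax,app = 10.4 μM/s.
v = Vmax,app·[S]/(Km,app + [S]) = 10.4 × 0.0419/(0.0408 + 0.0419) = 5.29 μM/s.

5.29 μM/s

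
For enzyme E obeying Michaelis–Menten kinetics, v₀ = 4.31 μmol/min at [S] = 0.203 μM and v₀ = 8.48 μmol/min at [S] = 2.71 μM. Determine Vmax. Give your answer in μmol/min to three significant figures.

9.20 μmol/min

In reciprocal form, 1/v = (Km/Vmax)·(1/[S]) + 1/Vmax. The two points give (1/[S], 1/v) = (4.926, 0.2320) and (0.3690, 0.1179).
Slope = (0.2320 − 0.1179)/(4.926 − 0.3690) = 0.02504; intercept = 0.2320 − 0.02504×4.926 = 0.1087.
Vmax = 1/intercept = 9.20 μmol/min; Km = slope × Vmax = 0.02504 × 9.20 = 0.230 μM.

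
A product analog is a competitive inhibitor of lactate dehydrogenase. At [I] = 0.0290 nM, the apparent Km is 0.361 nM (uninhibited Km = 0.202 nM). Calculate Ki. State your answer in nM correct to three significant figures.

Competitive: Km,app = α·Km with α = 1 + [I]/Ki.
α = Km,app/Km = 0.361/0.202 = 1.787.
Ki = [I]/(α − 1) = 0.0290/0.7871 = 0.0368 nM.

0.0368 nM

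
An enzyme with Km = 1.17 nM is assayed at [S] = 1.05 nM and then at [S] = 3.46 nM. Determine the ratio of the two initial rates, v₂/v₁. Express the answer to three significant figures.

1.58

The fractional saturations are [S]/(Km+[S]) = 1.05/2.220 = 0.4730 and 3.46/4.630 = 0.7473.
v₂/v₁ is just their ratio: 0.7473/0.4730 = 1.58.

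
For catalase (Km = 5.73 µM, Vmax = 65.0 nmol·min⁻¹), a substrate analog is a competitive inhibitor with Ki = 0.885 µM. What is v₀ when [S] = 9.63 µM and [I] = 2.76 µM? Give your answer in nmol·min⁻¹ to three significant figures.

α = 1 + [I]/Ki = 1 + 2.76/0.885 = 4.119.
For a competitive inhibitor, Vmax is unchanged and the apparent Km becomes α·Km: Km,app = 23.6 µM, Vmax,app = 65.0 nmol·min⁻¹.
v = Vmax,app·[S]/(Km,app + [S]) = 65.0 × 9.63/(23.6 + 9.63) = 18.8 nmol·min⁻¹.

18.8 nmol·min⁻¹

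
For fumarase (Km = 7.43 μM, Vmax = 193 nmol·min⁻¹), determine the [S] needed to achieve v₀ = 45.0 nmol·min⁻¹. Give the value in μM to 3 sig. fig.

Rearranging v = Vmax[S]/(Km+[S]) gives [S] = Km·v/(Vmax − v).
[S] = 7.43 × 45.0 / (193 − 45.0) = 334.3/148.0 = 2.26 μM.

2.26 μM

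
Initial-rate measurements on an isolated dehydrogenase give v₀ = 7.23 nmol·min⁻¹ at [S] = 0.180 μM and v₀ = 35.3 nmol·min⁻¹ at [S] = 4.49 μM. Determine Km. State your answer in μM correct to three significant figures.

0.869 μM

From v = Vmax[S]/(Km+[S]), each point gives Vmax = v(Km+[S])/[S].
Equating: 7.23(Km+0.180)/0.180 = 35.3(Km+4.49)/4.49.
40.17·Km + 7.23 = 7.862·Km + 35.3, so (40.17 − 7.862)·Km = 35.3 − 7.23.
Km = 28.07/32.30 = 0.869 μM; then Vmax = 7.23(0.869+0.180)/0.180 = 42.1 nmol·min⁻¹.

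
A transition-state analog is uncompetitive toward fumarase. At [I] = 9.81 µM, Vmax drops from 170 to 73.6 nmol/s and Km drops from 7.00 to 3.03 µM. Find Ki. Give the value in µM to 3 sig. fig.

7.49 µM

Uncompetitive: Vmax,app = Vmax/α (and Km,app = Km/α) with α = 1 + [I]/Ki.
α = Vmax/Vmax,app = 170/73.6 = 2.310.
Since α = 1 + [I]/Ki, [I]/Ki = 2.310 − 1 = 1.310 and Ki = 9.81/1.310 = 7.49 µM.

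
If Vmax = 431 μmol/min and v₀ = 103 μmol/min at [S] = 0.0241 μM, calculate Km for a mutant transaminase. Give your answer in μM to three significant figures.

v/Vmax = 103/431 = 0.2390 = [S]/(Km+[S]).
So Km + [S] = [S]/0.2390 = 0.1008 μM, giving Km = 0.1008 − 0.0241 = 0.0767 μM.

0.0767 μM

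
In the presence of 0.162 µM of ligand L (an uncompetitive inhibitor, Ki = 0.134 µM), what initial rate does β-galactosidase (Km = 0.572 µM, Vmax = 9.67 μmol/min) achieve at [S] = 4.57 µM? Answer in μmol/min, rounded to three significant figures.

4.14 μmol/min

With α = 1 + [I]/Ki = 1 + 0.162/0.134 = 2.209, the uncompetitive rate law is v = (Vmax/α)·[S] / (Km/α + [S]).
v = (9.67/2.209)×4.57 / (0.572/2.209 + 4.57) = 20.01/4.829 = 4.14 μmol/min.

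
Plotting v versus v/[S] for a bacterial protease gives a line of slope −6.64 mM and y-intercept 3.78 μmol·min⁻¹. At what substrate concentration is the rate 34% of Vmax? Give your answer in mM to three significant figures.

3.42 mM

The Eadie–Hofstee slope gives Km = 6.64 mM (slope = −Km).
v/Vmax = [S]/(Km+[S]) = 0.34 ⇒ [S] = Km·0.34/(1−0.34) = 6.64 × 0.5152 = 3.42 mM.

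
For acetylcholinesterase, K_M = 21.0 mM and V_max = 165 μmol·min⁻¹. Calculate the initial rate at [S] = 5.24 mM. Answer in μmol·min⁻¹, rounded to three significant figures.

32.9 μmol·min⁻¹

[S]/(Km+[S]) = 5.24/26.24 = 0.1997, the fractional saturation.
v = 0.1997 × Vmax = 0.1997 × 165 = 32.9 μmol·min⁻¹.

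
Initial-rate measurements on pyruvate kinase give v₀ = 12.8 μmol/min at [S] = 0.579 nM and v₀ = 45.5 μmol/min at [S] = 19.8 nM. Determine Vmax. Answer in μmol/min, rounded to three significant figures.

In reciprocal form, 1/v = (Km/Vmax)·(1/[S]) + 1/Vmax. The two points give (1/[S], 1/v) = (1.727, 0.07812) and (0.05051, 0.02198).
Slope = (0.07812 − 0.02198)/(1.727 − 0.05051) = 0.03349; intercept = 0.07812 − 0.03349×1.727 = 0.02029.
Vmax = 1/intercept = 49.3 μmol/min; Km = slope × Vmax = 0.03349 × 49.3 = 1.65 nM.

49.3 μmol/min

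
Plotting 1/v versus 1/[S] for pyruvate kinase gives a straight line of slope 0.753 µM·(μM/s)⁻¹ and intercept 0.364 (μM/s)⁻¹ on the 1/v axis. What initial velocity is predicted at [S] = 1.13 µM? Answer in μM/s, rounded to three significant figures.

The y-intercept is 1/Vmax, so Vmax = 1/0.364 = 2.75 μM/s.
The slope is Km/Vmax, so Km = 0.753 × 2.75 = 2.07 µM.
Then v = 2.75 × 1.13/(2.07 + 1.13) = 0.971 μM/s.

0.971 μM/s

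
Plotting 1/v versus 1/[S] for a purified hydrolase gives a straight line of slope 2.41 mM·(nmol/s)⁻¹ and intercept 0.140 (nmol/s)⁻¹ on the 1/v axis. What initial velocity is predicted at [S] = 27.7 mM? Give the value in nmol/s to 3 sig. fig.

The y-intercept is 1/Vmax, so Vmax = 1/0.140 = 7.14 nmol/s.
The slope is Km/Vmax, so Km = 2.41 × 7.14 = 17.2 mM.
Then v = 7.14 × 27.7/(17.2 + 27.7) = 4.41 nmol/s.

4.41 nmol/s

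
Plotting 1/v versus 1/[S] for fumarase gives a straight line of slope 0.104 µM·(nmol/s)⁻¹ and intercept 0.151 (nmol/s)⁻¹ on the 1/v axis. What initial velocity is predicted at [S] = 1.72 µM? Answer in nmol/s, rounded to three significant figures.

The y-intercept is 1/Vmax, so Vmax = 1/0.151 = 6.62 nmol/s.
The slope is Km/Vmax, so Km = 0.104 × 6.62 = 0.689 µM.
Then v = 6.62 × 1.72/(0.689 + 1.72) = 4.73 nmol/s.

4.73 nmol/s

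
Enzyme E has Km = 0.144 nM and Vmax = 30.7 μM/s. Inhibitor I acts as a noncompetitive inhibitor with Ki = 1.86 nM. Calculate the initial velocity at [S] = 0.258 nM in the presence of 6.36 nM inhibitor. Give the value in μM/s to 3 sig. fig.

4.46 μM/s

With α = 1 + [I]/Ki = 1 + 6.36/1.86 = 4.419, the noncompetitive rate law is v = (Vmax/α)·[S] / (Km + [S]).
v = (30.7/4.419)×0.258 / (0.144 + 0.258) = 1.792/0.4020 = 4.46 μM/s.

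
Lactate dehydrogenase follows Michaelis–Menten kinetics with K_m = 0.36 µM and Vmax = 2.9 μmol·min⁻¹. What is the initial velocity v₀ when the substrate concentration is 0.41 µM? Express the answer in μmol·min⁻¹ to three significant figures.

v = Vmax·[S]/(Km + [S]) = 2.9 × 0.41 / (0.36 + 0.41)
  = 1.189 / 0.7700 = 1.54 μmol·min⁻¹.

1.54 μmol·min⁻¹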